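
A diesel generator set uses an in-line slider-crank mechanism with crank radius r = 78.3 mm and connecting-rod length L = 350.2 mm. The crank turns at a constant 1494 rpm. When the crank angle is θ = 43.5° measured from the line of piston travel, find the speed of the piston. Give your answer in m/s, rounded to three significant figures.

ω = 2π·1494/60 = 156.5 rad/s
For an in-line slider-crank, x = r cosθ + √(L² − r² sin²θ), so v = −rω sinθ·[1 + r cosθ/√(L² − r² sin²θ)].
With r = 0.0783 m, L = 0.3502 m, θ = 43.5°: √(L² − r² sin²θ) = 0.34603 m.
v = −0.0783·156.5·0.68835·[1 + 0.0783·0.72537/0.34603] = -9.8165 m/s.
|v| = 9.8165 m/s.

9.82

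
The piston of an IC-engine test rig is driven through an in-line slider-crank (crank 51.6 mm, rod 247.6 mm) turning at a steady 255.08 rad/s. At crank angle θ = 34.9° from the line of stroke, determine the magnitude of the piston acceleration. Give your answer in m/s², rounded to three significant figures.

ω = 255.1 rad/s
x(θ) = r cosθ + √(L² − r² sin²θ); with ω constant, a = ω²·d²x/dθ².
d²x/dθ² = −r cosθ − r²(cos2θ)/√u − r⁴ sin²2θ/(4u^{3/2}),  u = L² − r² sin²θ = 0.0604342 m².
Substituting r = 0.0516 m, L = 0.2476 m, θ = 34.9°: d²x/dθ² = -0.046165 m.
a = ω²·d²x/dθ² = (255.1)²·(-0.046165) = -3003.7 m/s²;  |a| = 3003.7 m/s².

3000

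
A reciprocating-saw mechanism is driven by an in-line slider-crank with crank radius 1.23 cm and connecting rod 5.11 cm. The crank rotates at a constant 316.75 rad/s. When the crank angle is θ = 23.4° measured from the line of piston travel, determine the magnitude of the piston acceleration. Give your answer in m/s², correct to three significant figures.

ω = 316.8 rad/s
x(θ) = r cosθ + √(L² − r² sin²θ); with ω constant, a = ω²·d²x/dθ².
d²x/dθ² = −r cosθ − r²(cos2θ)/√u − r⁴ sin²2θ/(4u^{3/2}),  u = L² − r² sin²θ = 0.00258735 m².
Substituting r = 0.0123 m, L = 0.0511 m, θ = 23.4°: d²x/dθ² = -0.013348 m.
a = ω²·d²x/dθ² = (316.8)²·(-0.013348) = -1339.2 m/s²;  |a| = 1339.2 m/s².

1340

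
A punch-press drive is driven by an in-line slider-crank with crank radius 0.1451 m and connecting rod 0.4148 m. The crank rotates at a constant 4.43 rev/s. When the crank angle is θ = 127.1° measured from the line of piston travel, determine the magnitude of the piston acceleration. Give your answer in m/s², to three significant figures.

ω = 2π·4.43 = 27.83 rad/s
x(θ) = r cosθ + √(L² − r² sin²θ); with ω constant, a = ω²·d²x/dθ².
d²x/dθ² = −r cosθ − r²(cos2θ)/√u − r⁴ sin²2θ/(4u^{3/2}),  u = L² − r² sin²θ = 0.158666 m².
Substituting r = 0.1451 m, L = 0.4148 m, θ = 127.1°: d²x/dθ² = +0.10029 m.
a = ω²·d²x/dθ² = (27.83)²·(+0.10029) = +77.704 m/s²;  |a| = 77.704 m/s².

77.7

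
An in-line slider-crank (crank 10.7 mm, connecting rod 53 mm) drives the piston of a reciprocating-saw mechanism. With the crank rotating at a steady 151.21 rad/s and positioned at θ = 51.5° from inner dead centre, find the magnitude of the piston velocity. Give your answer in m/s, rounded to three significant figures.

1.43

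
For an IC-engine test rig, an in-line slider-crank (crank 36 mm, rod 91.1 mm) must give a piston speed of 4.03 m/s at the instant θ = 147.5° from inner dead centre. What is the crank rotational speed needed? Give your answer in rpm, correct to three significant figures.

For an in-line slider-crank, |v_piston| = rω|sinθ|·[1 + r cosθ/√(L² − r² sin²θ)].
With r = 0.036 m, L = 0.0911 m, θ = 147.5°: the bracketed kinematic factor |dx/dθ| = 0.012746 m.
ω = v/|dx/dθ| = 4.03/0.012746 = 316.18 rad/s.
N = 60ω/(2π) = 3019.3 rpm.

3020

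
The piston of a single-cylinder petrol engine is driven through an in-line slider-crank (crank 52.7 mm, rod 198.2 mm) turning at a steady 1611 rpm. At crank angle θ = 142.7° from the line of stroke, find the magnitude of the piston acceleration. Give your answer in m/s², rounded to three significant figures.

1080

ω = 2π·1611/60 = 168.7 rad/s
x(θ) = r cosθ + √(L² − r² sin²θ); with ω constant, a = ω²·d²x/dθ².
d²x/dθ² = −r cosθ − r²(cos2θ)/√u − r⁴ sin²2θ/(4u^{3/2}),  u = L² − r² sin²θ = 0.0382634 m².
Substituting r = 0.0527 m, L = 0.1982 m, θ = 142.7°: d²x/dθ² = +0.037912 m.
a = ω²·d²x/dθ² = (168.7)²·(+0.037912) = +1079 m/s²;  |a| = 1079 m/s².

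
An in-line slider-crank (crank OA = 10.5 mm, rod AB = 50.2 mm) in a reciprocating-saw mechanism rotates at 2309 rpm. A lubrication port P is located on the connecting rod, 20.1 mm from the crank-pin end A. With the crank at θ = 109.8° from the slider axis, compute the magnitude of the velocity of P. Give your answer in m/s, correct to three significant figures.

ω = 241.8 rad/s.  Crank-pin speed |V_A| = rω = 2.5389 m/s, perpendicular to OA.
Rod angle: sinφ = −(r/L) sinθ ⇒ φ = -11.350°; ω_rod = −rω cosθ/√(L²−r²sin²θ) = +17.473 rad/s.
V_P = V_A + ω_rod × AP, with AP = 0.0201 m along the rod.
Components: V_Px = −rω sinθ − a·ω_rod·sinφ = -2.3197 m/s;  V_Py = rω cosθ + a·ω_rod·cosφ = -0.51567 m/s.
|V_P| = √(V_Px² + V_Py²) = 2.3763 m/s.

2.38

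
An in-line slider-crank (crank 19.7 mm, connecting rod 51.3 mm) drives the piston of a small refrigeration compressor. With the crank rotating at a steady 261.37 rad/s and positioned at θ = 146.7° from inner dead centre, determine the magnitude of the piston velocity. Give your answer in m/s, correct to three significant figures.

ω = 261.4 rad/s
For an in-line slider-crank, x = r cosθ + √(L² − r² sin²θ), so v = −rω sinθ·[1 + r cosθ/√(L² − r² sin²θ)].
With r = 0.0197 m, L = 0.0513 m, θ = 146.7°: √(L² − r² sin²θ) = 0.050147 m.
v = −0.0197·261.4·0.54902·[1 + 0.0197·-0.83581/0.050147] = -1.8987 m/s.
|v| = 1.8987 m/s.

1.90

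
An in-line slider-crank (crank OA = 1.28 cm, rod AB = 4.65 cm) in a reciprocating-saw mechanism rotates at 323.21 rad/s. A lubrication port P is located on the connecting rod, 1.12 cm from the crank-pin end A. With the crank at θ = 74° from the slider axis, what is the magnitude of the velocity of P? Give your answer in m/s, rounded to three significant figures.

ω = 323.2 rad/s.  Crank-pin speed |V_A| = rω = 4.1371 m/s, perpendicular to OA.
Rod angle: sinφ = −(r/L) sinθ ⇒ φ = -15.344°; ω_rod = −rω cosθ/√(L²−r²sin²θ) = -25.43 rad/s.
V_P = V_A + ω_rod × AP, with AP = 0.0112 m along the rod.
Components: V_Px = −rω sinθ − a·ω_rod·sinφ = -4.0522 m/s;  V_Py = rω cosθ + a·ω_rod·cosφ = +0.86567 m/s.
|V_P| = √(V_Px² + V_Py²) = 4.1436 m/s.

4.14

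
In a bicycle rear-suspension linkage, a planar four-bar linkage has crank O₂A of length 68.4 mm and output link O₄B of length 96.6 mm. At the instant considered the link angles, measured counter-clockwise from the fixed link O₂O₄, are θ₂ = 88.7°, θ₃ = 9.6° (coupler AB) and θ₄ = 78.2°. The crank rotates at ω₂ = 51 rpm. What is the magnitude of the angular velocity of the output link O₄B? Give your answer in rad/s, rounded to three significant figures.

ω₂ = 5.341 rad/s (from 51 rpm).
Differentiating the loop-closure r₂e^{iθ₂}+r₃e^{iθ₃}=r₁+r₄e^{iθ₄} gives r₂ω₂e^{iθ₂}+r₃ω₃e^{iθ₃}=r₄ω₄e^{iθ₄}.
Eliminating the other unknown: ω₄ = r₂ω₂ sin(θ₂−θ₃) / [r₄ sin(θ₄−θ₃)].
Numerator sine = +0.98196; denominator sine = +0.93106.
Result = 0.0684·5.341·(+0.98196) / (0.0966·(+0.93106)) = +3.9884 rad/s; magnitude 3.9884 rad/s.

3.99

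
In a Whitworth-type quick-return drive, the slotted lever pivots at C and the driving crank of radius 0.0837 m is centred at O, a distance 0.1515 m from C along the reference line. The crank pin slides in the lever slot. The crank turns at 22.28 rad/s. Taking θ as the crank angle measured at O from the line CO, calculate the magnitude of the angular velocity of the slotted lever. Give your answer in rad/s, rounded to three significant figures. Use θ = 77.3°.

6.14

ω = 22.28 rad/s
Crank pin A relative to C: A = (d + r cosθ, r sinθ); lever angle φ = atan2(r sinθ, d + r cosθ).
Differentiating tanφ: φ̇ = rω(d cosθ + r)/(d² + r² + 2dr cosθ).
d² + r² + 2dr cosθ = |CA|² = 0.0355335 m²;  d cosθ + r = +0.11701 m.
|ω_lever| = |0.0837·22.28·+0.11701| / 0.0355335 = 6.1406 rad/s.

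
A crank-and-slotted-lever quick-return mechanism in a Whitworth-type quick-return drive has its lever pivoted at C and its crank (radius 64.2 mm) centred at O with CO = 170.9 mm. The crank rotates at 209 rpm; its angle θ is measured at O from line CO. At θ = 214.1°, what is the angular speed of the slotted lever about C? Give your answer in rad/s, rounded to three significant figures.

7.17

ω = 21.89 rad/s (from 209 rpm).
Crank pin A relative to C: A = (d + r cosθ, r sinθ); lever angle φ = atan2(r sinθ, d + r cosθ).
Differentiating tanφ: φ̇ = rω(d cosθ + r)/(d² + r² + 2dr cosθ).
d² + r² + 2dr cosθ = |CA|² = 0.0151579 m²;  d cosθ + r = -0.077316 m.
|ω_lever| = |0.0642·21.89·-0.077316| / 0.0151579 = 7.167 rad/s.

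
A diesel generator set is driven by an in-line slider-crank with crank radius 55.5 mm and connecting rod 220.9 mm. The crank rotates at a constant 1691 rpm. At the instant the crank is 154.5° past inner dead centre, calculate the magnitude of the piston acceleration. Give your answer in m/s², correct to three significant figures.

1290

ω = 2π·1691/60 = 177.1 rad/s
x(θ) = r cosθ + √(L² − r² sin²θ); with ω constant, a = ω²·d²x/dθ².
d²x/dθ² = −r cosθ − r²(cos2θ)/√u − r⁴ sin²2θ/(4u^{3/2}),  u = L² − r² sin²θ = 0.0482259 m².
Substituting r = 0.0555 m, L = 0.2209 m, θ = 154.5°: d²x/dθ² = +0.041131 m.
a = ω²·d²x/dθ² = (177.1)²·(+0.041131) = +1289.8 m/s²;  |a| = 1289.8 m/s².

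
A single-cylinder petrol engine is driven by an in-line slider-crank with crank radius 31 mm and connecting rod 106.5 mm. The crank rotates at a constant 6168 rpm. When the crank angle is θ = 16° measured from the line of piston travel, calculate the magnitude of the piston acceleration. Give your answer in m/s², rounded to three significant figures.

ω = 2π·6168/60 = 645.9 rad/s
x(θ) = r cosθ + √(L² − r² sin²θ); with ω constant, a = ω²·d²x/dθ².
d²x/dθ² = −r cosθ − r²(cos2θ)/√u − r⁴ sin²2θ/(4u^{3/2}),  u = L² − r² sin²θ = 0.0112692 m².
Substituting r = 0.031 m, L = 0.1065 m, θ = 16°: d²x/dθ² = -0.03753 m.
a = ω²·d²x/dθ² = (645.9)²·(-0.03753) = -15658 m/s²;  |a| = 15658 m/s².

15700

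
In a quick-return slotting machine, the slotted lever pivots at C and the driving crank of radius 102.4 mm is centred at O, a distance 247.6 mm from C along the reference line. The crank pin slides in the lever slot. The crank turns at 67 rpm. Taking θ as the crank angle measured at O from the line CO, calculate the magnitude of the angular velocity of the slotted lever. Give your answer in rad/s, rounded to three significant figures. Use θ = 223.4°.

1.59

ω = 7.016 rad/s (from 67 rpm).
Crank pin A relative to C: A = (d + r cosθ, r sinθ); lever angle φ = atan2(r sinθ, d + r cosθ).
Differentiating tanφ: φ̇ = rω(d cosθ + r)/(d² + r² + 2dr cosθ).
d² + r² + 2dr cosθ = |CA|² = 0.034948 m²;  d cosθ + r = -0.0775 m.
|ω_lever| = |0.1024·7.016·-0.0775| / 0.034948 = 1.5932 rad/s.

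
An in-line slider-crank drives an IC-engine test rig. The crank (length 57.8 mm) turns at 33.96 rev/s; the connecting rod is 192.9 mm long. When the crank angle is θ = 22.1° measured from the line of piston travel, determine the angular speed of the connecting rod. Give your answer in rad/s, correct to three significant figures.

ω = 213.4 rad/s (converted from 33.96 rev/s).
The rod makes angle φ with the slider axis where L sinφ = r sinθ; differentiating, L cosφ·φ̇ = r ω cosθ.
L cosφ = √(L² − r² sin²θ) = 0.19167 m.
|ω_rod| = r ω |cosθ| / √(L² − r² sin²θ) = 0.0578·213.4·0.92653/0.19167 = 59.618 rad/s.

59.6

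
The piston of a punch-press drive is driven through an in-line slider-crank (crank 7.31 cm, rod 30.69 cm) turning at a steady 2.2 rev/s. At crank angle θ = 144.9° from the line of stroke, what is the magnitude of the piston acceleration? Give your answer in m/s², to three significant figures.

10.2

ω = 2π·2.2 = 13.82 rad/s
x(θ) = r cosθ + √(L² − r² sin²θ); with ω constant, a = ω²·d²x/dθ².
d²x/dθ² = −r cosθ − r²(cos2θ)/√u − r⁴ sin²2θ/(4u^{3/2}),  u = L² − r² sin²θ = 0.0924208 m².
Substituting r = 0.0731 m, L = 0.3069 m, θ = 144.9°: d²x/dθ² = +0.053628 m.
a = ω²·d²x/dθ² = (13.82)²·(+0.053628) = +10.247 m/s²;  |a| = 10.247 m/s².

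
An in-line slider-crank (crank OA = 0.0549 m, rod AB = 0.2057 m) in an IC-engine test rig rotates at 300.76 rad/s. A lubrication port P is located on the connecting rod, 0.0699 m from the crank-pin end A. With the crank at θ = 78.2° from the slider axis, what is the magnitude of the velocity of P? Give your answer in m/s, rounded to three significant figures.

16.6

ω = 300.8 rad/s.  Crank-pin speed |V_A| = rω = 16.512 m/s, perpendicular to OA.
Rod angle: sinφ = −(r/L) sinθ ⇒ φ = -15.144°; ω_rod = −rω cosθ/√(L²−r²sin²θ) = -17.006 rad/s.
V_P = V_A + ω_rod × AP, with AP = 0.0699 m along the rod.
Components: V_Px = −rω sinθ − a·ω_rod·sinφ = -16.473 m/s;  V_Py = rω cosθ + a·ω_rod·cosφ = +2.2292 m/s.
|V_P| = √(V_Px² + V_Py²) = 16.623 m/s.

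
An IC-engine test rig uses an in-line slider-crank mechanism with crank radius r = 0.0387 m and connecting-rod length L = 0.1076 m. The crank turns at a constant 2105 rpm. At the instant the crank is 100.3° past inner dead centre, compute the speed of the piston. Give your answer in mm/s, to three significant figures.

ω = 2π·2105/60 = 220.4 rad/s
For an in-line slider-crank, x = r cosθ + √(L² − r² sin²θ), so v = −rω sinθ·[1 + r cosθ/√(L² − r² sin²θ)].
With r = 0.0387 m, L = 0.1076 m, θ = 100.3°: √(L² − r² sin²θ) = 0.10064 m.
v = −0.0387·220.4·0.98389·[1 + 0.0387·-0.17880/0.10064] = -7.8163 m/s.
|v| = 7.8163 m/s = 7816.3 mm/s.

7820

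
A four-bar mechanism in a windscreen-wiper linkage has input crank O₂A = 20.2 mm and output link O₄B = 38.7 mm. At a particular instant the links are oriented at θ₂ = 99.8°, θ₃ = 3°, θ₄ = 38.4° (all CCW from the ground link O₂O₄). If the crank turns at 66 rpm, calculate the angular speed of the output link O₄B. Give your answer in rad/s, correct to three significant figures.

ω₂ = 6.912 rad/s (from 66 rpm).
Differentiating the loop-closure r₂e^{iθ₂}+r₃e^{iθ₃}=r₁+r₄e^{iθ₄} gives r₂ω₂e^{iθ₂}+r₃ω₃e^{iθ₃}=r₄ω₄e^{iθ₄}.
Eliminating the other unknown: ω₄ = r₂ω₂ sin(θ₂−θ₃) / [r₄ sin(θ₄−θ₃)].
Numerator sine = +0.99297; denominator sine = +0.57928.
Result = 0.0202·6.912·(+0.99297) / (0.0387·(+0.57928)) = +6.1838 rad/s; magnitude 6.1838 rad/s.

6.18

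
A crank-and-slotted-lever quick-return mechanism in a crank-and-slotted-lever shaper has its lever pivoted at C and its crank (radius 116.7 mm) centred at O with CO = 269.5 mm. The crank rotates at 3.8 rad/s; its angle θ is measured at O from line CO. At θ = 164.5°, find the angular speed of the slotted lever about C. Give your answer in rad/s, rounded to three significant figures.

2.47

ω = 3.8 rad/s
Crank pin A relative to C: A = (d + r cosθ, r sinθ); lever angle φ = atan2(r sinθ, d + r cosθ).
Differentiating tanφ: φ̇ = rω(d cosθ + r)/(d² + r² + 2dr cosθ).
d² + r² + 2dr cosθ = |CA|² = 0.0256355 m²;  d cosθ + r = -0.143 m.
|ω_lever| = |0.1167·3.8·-0.143| / 0.0256355 = 2.4737 rad/s.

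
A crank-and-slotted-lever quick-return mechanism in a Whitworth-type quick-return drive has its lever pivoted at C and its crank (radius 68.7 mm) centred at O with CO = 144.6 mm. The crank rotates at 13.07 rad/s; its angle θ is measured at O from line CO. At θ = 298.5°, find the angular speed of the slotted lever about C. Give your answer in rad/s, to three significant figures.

3.52

ω = 13.07 rad/s
Crank pin A relative to C: A = (d + r cosθ, r sinθ); lever angle φ = atan2(r sinθ, d + r cosθ).
Differentiating tanφ: φ̇ = rω(d cosθ + r)/(d² + r² + 2dr cosθ).
d² + r² + 2dr cosθ = |CA|² = 0.0351091 m²;  d cosθ + r = +0.1377 m.
|ω_lever| = |0.0687·13.07·+0.1377| / 0.0351091 = 3.5216 rad/s.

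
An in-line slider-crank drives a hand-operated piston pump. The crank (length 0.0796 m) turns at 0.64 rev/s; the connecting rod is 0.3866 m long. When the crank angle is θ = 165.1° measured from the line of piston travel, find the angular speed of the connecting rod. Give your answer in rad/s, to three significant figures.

ω = 4.021 rad/s (converted from 0.64 rev/s).
The rod makes angle φ with the slider axis where L sinφ = r sinθ; differentiating, L cosφ·φ̇ = r ω cosθ.
L cosφ = √(L² − r² sin²θ) = 0.38606 m.
|ω_rod| = r ω |cosθ| / √(L² − r² sin²θ) = 0.0796·4.021·0.96638/0.38606 = 0.80125 rad/s.

0.801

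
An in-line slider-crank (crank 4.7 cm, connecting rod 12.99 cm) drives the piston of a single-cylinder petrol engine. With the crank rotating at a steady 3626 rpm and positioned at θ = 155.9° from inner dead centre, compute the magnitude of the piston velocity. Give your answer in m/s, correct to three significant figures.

ω = 2π·3626/60 = 379.7 rad/s
For an in-line slider-crank, x = r cosθ + √(L² − r² sin²θ), so v = −rω sinθ·[1 + r cosθ/√(L² − r² sin²θ)].
With r = 0.047 m, L = 0.1299 m, θ = 155.9°: √(L² − r² sin²θ) = 0.12847 m.
v = −0.047·379.7·0.40833·[1 + 0.047·-0.91283/0.12847] = -4.8537 m/s.
|v| = 4.8537 m/s.

4.85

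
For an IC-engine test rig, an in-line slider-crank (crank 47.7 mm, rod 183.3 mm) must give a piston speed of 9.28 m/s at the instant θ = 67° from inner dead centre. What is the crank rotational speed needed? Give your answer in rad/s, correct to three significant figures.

For an in-line slider-crank, |v_piston| = rω|sinθ|·[1 + r cosθ/√(L² − r² sin²θ)].
With r = 0.0477 m, L = 0.1833 m, θ = 67°: the bracketed kinematic factor |dx/dθ| = 0.048507 m.
ω = v/|dx/dθ| = 9.28/0.048507 = 191.31 rad/s.

191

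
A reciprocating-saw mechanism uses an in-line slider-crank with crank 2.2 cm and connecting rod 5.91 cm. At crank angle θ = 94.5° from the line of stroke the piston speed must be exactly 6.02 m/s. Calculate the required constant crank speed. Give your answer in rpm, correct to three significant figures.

2710

For an in-line slider-crank, |v_piston| = rω|sinθ|·[1 + r cosθ/√(L² − r² sin²θ)].
With r = 0.022 m, L = 0.0591 m, θ = 94.5°: the bracketed kinematic factor |dx/dθ| = 0.021242 m.
ω = v/|dx/dθ| = 6.02/0.021242 = 283.4 rad/s.
N = 60ω/(2π) = 2706.2 rpm.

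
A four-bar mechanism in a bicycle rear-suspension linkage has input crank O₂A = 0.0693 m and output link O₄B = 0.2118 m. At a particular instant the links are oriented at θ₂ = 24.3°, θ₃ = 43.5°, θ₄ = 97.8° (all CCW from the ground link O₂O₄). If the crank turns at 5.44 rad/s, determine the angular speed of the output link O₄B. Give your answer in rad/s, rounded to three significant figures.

ω₂ = 5.44 rad/s
Differentiating the loop-closure r₂e^{iθ₂}+r₃e^{iθ₃}=r₁+r₄e^{iθ₄} gives r₂ω₂e^{iθ₂}+r₃ω₃e^{iθ₃}=r₄ω₄e^{iθ₄}.
Eliminating the other unknown: ω₄ = r₂ω₂ sin(θ₂−θ₃) / [r₄ sin(θ₄−θ₃)].
Numerator sine = -0.32887; denominator sine = +0.81208.
Result = 0.0693·5.44·(-0.32887) / (0.2118·(+0.81208)) = -0.72082 rad/s; magnitude 0.72082 rad/s.

0.721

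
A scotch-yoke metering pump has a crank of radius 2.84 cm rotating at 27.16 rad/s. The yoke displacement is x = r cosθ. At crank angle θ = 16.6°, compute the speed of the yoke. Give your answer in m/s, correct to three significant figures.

ω = 27.16 rad/s
x = r cosθ ⇒ ẋ = −rω sinθ.
|v| = rω|sinθ| = 0.0284·27.16·|sin 16.6°| = 0.22036 m/s.

0.220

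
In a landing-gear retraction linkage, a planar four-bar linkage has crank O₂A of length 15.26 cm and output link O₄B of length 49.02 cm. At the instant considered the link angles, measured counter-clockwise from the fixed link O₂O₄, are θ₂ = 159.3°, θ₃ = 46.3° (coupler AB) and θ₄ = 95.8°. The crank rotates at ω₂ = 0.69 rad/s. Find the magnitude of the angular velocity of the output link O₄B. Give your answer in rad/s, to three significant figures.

ω₂ = 0.69 rad/s
Differentiating the loop-closure r₂e^{iθ₂}+r₃e^{iθ₃}=r₁+r₄e^{iθ₄} gives r₂ω₂e^{iθ₂}+r₃ω₃e^{iθ₃}=r₄ω₄e^{iθ₄}.
Eliminating the other unknown: ω₄ = r₂ω₂ sin(θ₂−θ₃) / [r₄ sin(θ₄−θ₃)].
Numerator sine = +0.92050; denominator sine = +0.76041.
Result = 0.1526·0.69·(+0.92050) / (0.4902·(+0.76041)) = +0.26002 rad/s; magnitude 0.26002 rad/s.

0.260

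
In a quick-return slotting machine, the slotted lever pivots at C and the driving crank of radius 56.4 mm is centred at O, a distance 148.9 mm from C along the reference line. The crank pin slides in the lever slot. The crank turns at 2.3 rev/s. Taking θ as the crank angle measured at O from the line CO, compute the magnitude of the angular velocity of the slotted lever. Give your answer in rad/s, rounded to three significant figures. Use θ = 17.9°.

3.91

ω = 14.45 rad/s (from 2.3 rev/s).
Crank pin A relative to C: A = (d + r cosθ, r sinθ); lever angle φ = atan2(r sinθ, d + r cosθ).
Differentiating tanφ: φ̇ = rω(d cosθ + r)/(d² + r² + 2dr cosθ).
d² + r² + 2dr cosθ = |CA|² = 0.0413351 m²;  d cosθ + r = +0.19809 m.
|ω_lever| = |0.0564·14.45·+0.19809| / 0.0413351 = 3.906 rad/s.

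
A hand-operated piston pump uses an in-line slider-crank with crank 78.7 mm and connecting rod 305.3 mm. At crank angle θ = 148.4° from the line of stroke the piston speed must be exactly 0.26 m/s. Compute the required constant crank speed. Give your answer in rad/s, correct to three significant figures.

8.10

For an in-line slider-crank, |v_piston| = rω|sinθ|·[1 + r cosθ/√(L² − r² sin²θ)].
With r = 0.0787 m, L = 0.3053 m, θ = 148.4°: the bracketed kinematic factor |dx/dθ| = 0.0321 m.
ω = v/|dx/dθ| = 0.26/0.0321 = 8.0997 rad/s.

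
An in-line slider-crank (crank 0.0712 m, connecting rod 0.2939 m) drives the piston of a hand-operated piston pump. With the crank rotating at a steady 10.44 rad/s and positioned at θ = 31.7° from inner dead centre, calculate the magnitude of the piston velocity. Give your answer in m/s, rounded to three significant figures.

ω = 10.44 rad/s
For an in-line slider-crank, x = r cosθ + √(L² − r² sin²θ), so v = −rω sinθ·[1 + r cosθ/√(L² − r² sin²θ)].
With r = 0.0712 m, L = 0.2939 m, θ = 31.7°: √(L² − r² sin²θ) = 0.29151 m.
v = −0.0712·10.44·0.52547·[1 + 0.0712·0.85081/0.29151] = -0.47177 m/s.
|v| = 0.47177 m/s.

0.472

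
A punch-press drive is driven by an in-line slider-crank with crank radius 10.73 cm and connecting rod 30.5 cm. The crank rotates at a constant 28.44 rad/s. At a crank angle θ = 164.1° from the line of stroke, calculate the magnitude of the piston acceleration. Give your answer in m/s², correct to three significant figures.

57.1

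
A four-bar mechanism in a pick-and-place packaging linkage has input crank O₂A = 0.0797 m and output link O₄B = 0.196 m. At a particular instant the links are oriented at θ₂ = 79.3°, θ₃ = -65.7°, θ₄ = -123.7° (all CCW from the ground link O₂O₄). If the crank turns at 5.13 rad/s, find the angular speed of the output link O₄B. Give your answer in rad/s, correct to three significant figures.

1.41

ω₂ = 5.13 rad/s
Differentiating the loop-closure r₂e^{iθ₂}+r₃e^{iθ₃}=r₁+r₄e^{iθ₄} gives r₂ω₂e^{iθ₂}+r₃ω₃e^{iθ₃}=r₄ω₄e^{iθ₄}.
Eliminating the other unknown: ω₄ = r₂ω₂ sin(θ₂−θ₃) / [r₄ sin(θ₄−θ₃)].
Numerator sine = +0.57358; denominator sine = -0.84805.
Result = 0.0797·5.13·(+0.57358) / (0.196·(-0.84805)) = -1.4109 rad/s; magnitude 1.4109 rad/s.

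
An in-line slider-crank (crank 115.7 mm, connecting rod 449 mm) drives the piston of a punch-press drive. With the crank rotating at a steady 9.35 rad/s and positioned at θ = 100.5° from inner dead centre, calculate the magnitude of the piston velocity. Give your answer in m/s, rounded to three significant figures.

1.01

ω = 9.35 rad/s
For an in-line slider-crank, x = r cosθ + √(L² − r² sin²θ), so v = −rω sinθ·[1 + r cosθ/√(L² − r² sin²θ)].
With r = 0.1157 m, L = 0.449 m, θ = 100.5°: √(L² − r² sin²θ) = 0.43435 m.
v = −0.1157·9.35·0.98325·[1 + 0.1157·-0.18224/0.43435] = -1.012 m/s.
|v| = 1.012 m/s.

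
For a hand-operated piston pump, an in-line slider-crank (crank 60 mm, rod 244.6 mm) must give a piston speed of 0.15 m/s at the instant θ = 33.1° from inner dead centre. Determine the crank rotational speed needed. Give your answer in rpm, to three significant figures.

For an in-line slider-crank, |v_piston| = rω|sinθ|·[1 + r cosθ/√(L² − r² sin²θ)].
With r = 0.06 m, L = 0.2446 m, θ = 33.1°: the bracketed kinematic factor |dx/dθ| = 0.039561 m.
ω = v/|dx/dθ| = 0.15/0.039561 = 3.7917 rad/s.
N = 60ω/(2π) = 36.208 rpm.

36.2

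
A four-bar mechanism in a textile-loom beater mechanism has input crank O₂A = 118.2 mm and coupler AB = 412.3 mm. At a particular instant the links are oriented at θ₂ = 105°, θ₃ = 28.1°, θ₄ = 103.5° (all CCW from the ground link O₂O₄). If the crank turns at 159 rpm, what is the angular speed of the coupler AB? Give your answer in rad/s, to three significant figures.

ω₂ = 16.65 rad/s (from 159 rpm).
Differentiating the loop-closure r₂e^{iθ₂}+r₃e^{iθ₃}=r₁+r₄e^{iθ₄} gives r₂ω₂e^{iθ₂}+r₃ω₃e^{iθ₃}=r₄ω₄e^{iθ₄}.
Eliminating the other unknown: ω₃ = r₂ω₂ sin(θ₄−θ₂) / [r₃ sin(θ₃−θ₄)].
Numerator sine = -0.02618; denominator sine = -0.96771.
Result = 0.1182·16.65·(-0.02618) / (0.4123·(-0.96771)) = +0.12912 rad/s; magnitude 0.12912 rad/s.

0.129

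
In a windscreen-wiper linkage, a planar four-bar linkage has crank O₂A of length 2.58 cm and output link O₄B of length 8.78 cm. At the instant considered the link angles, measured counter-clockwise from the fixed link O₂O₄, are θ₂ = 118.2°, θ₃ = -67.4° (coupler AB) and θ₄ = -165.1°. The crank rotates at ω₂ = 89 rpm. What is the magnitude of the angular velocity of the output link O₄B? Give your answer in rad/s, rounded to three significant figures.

0.270

ω₂ = 9.32 rad/s (from 89 rpm).
Differentiating the loop-closure r₂e^{iθ₂}+r₃e^{iθ₃}=r₁+r₄e^{iθ₄} gives r₂ω₂e^{iθ₂}+r₃ω₃e^{iθ₃}=r₄ω₄e^{iθ₄}.
Eliminating the other unknown: ω₄ = r₂ω₂ sin(θ₂−θ₃) / [r₄ sin(θ₄−θ₃)].
Numerator sine = -0.09758; denominator sine = -0.99098.
Result = 0.0258·9.32·(-0.09758) / (0.0878·(-0.99098)) = +0.26968 rad/s; magnitude 0.26968 rad/s.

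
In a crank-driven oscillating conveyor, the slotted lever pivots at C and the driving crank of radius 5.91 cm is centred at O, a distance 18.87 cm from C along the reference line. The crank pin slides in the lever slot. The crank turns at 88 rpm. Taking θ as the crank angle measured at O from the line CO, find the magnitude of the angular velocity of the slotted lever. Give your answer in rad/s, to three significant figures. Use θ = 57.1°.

1.72

ω = 9.215 rad/s (from 88 rpm).
Crank pin A relative to C: A = (d + r cosθ, r sinθ); lever angle φ = atan2(r sinθ, d + r cosθ).
Differentiating tanφ: φ̇ = rω(d cosθ + r)/(d² + r² + 2dr cosθ).
d² + r² + 2dr cosθ = |CA|² = 0.0512156 m²;  d cosθ + r = +0.1616 m.
|ω_lever| = |0.0591·9.215·+0.1616| / 0.0512156 = 1.7184 rad/s.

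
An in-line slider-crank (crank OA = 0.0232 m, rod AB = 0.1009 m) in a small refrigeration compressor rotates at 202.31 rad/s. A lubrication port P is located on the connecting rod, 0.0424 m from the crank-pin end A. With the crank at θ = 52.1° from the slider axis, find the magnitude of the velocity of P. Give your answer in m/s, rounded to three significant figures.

ω = 202.3 rad/s.  Crank-pin speed |V_A| = rω = 4.6936 m/s, perpendicular to OA.
Rod angle: sinφ = −(r/L) sinθ ⇒ φ = -10.453°; ω_rod = −rω cosθ/√(L²−r²sin²θ) = -29.057 rad/s.
V_P = V_A + ω_rod × AP, with AP = 0.0424 m along the rod.
Components: V_Px = −rω sinθ − a·ω_rod·sinφ = -3.9272 m/s;  V_Py = rω cosθ + a·ω_rod·cosφ = +1.6716 m/s.
|V_P| = √(V_Px² + V_Py²) = 4.2681 m/s.

4.27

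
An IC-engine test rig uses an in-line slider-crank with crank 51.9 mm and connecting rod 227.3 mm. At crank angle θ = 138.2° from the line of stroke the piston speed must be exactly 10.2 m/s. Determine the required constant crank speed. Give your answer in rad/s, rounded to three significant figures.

356

For an in-line slider-crank, |v_piston| = rω|sinθ|·[1 + r cosθ/√(L² − r² sin²θ)].
With r = 0.0519 m, L = 0.2273 m, θ = 138.2°: the bracketed kinematic factor |dx/dθ| = 0.028635 m.
ω = v/|dx/dθ| = 10.2/0.028635 = 356.2 rad/s.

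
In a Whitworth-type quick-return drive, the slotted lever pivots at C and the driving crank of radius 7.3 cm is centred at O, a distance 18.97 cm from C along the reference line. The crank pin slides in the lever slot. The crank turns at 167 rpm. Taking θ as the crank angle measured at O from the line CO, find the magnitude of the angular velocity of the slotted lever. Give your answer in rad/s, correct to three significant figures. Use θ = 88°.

2.40

ω = 17.49 rad/s (from 167 rpm).
Crank pin A relative to C: A = (d + r cosθ, r sinθ); lever angle φ = atan2(r sinθ, d + r cosθ).
Differentiating tanφ: φ̇ = rω(d cosθ + r)/(d² + r² + 2dr cosθ).
d² + r² + 2dr cosθ = |CA|² = 0.0422817 m²;  d cosθ + r = +0.07962 m.
|ω_lever| = |0.073·17.49·+0.07962| / 0.0422817 = 2.404 rad/s.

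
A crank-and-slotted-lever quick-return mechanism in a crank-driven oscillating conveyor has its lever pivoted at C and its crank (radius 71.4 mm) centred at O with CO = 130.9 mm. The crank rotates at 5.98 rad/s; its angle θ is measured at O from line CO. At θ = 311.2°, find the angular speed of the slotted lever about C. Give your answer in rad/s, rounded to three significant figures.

ω = 5.98 rad/s
Crank pin A relative to C: A = (d + r cosθ, r sinθ); lever angle φ = atan2(r sinθ, d + r cosθ).
Differentiating tanφ: φ̇ = rω(d cosθ + r)/(d² + r² + 2dr cosθ).
d² + r² + 2dr cosθ = |CA|² = 0.0345453 m²;  d cosθ + r = +0.15762 m.
|ω_lever| = |0.0714·5.98·+0.15762| / 0.0345453 = 1.9482 rad/s.

1.95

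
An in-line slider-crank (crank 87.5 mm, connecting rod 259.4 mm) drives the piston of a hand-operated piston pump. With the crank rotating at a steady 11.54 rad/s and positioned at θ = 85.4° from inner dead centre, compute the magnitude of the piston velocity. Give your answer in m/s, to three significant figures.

ω = 11.54 rad/s
For an in-line slider-crank, x = r cosθ + √(L² − r² sin²θ), so v = −rω sinθ·[1 + r cosθ/√(L² − r² sin²θ)].
With r = 0.0875 m, L = 0.2594 m, θ = 85.4°: √(L² − r² sin²θ) = 0.2443 m.
v = −0.0875·11.54·0.99678·[1 + 0.0875·0.08020/0.2443] = -1.0354 m/s.
|v| = 1.0354 m/s.

1.04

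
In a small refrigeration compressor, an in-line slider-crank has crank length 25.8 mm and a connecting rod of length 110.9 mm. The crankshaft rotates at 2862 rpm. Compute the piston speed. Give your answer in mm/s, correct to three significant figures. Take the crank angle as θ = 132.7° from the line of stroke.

ω = 2π·2862/60 = 299.7 rad/s
For an in-line slider-crank, x = r cosθ + √(L² − r² sin²θ), so v = −rω sinθ·[1 + r cosθ/√(L² − r² sin²θ)].
With r = 0.0258 m, L = 0.1109 m, θ = 132.7°: √(L² − r² sin²θ) = 0.10927 m.
v = −0.0258·299.7·0.73491·[1 + 0.0258·-0.67816/0.10927] = -4.7728 m/s.
|v| = 4.7728 m/s = 4772.8 mm/s.

4770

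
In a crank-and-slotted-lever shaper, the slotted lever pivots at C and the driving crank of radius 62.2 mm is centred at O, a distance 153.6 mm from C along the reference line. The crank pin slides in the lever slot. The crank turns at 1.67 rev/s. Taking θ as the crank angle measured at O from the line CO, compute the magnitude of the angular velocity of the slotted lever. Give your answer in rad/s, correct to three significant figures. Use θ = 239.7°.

ω = 10.49 rad/s (from 1.67 rev/s).
Crank pin A relative to C: A = (d + r cosθ, r sinθ); lever angle φ = atan2(r sinθ, d + r cosθ).
Differentiating tanφ: φ̇ = rω(d cosθ + r)/(d² + r² + 2dr cosθ).
d² + r² + 2dr cosθ = |CA|² = 0.0178214 m²;  d cosθ + r = -0.015295 m.
|ω_lever| = |0.0622·10.49·-0.015295| / 0.0178214 = 0.56015 rad/s.

0.560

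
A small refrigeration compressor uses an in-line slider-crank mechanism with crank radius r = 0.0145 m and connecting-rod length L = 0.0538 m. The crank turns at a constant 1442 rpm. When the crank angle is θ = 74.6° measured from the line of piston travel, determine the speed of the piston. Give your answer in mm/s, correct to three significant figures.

2270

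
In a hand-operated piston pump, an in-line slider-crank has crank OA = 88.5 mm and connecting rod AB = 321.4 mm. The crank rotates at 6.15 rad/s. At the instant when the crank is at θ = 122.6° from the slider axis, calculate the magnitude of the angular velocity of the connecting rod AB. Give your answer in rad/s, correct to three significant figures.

0.938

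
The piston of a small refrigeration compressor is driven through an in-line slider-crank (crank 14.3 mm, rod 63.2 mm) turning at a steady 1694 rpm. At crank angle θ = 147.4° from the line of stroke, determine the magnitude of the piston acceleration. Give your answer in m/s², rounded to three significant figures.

335

ω = 2π·1694/60 = 177.4 rad/s
x(θ) = r cosθ + √(L² − r² sin²θ); with ω constant, a = ω²·d²x/dθ².
d²x/dθ² = −r cosθ − r²(cos2θ)/√u − r⁴ sin²2θ/(4u^{3/2}),  u = L² − r² sin²θ = 0.00393488 m².
Substituting r = 0.0143 m, L = 0.0632 m, θ = 147.4°: d²x/dθ² = +0.010645 m.
a = ω²·d²x/dθ² = (177.4)²·(+0.010645) = +334.98 m/s²;  |a| = 334.98 m/s².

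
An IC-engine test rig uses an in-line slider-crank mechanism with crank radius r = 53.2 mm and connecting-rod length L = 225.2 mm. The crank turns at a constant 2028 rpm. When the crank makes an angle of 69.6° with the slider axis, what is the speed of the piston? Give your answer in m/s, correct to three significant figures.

ω = 2π·2028/60 = 212.4 rad/s
For an in-line slider-crank, x = r cosθ + √(L² − r² sin²θ), so v = −rω sinθ·[1 + r cosθ/√(L² − r² sin²θ)].
With r = 0.0532 m, L = 0.2252 m, θ = 69.6°: √(L² − r² sin²θ) = 0.21961 m.
v = −0.0532·212.4·0.93728·[1 + 0.0532·0.34857/0.21961] = -11.484 m/s.
|v| = 11.484 m/s.

11.5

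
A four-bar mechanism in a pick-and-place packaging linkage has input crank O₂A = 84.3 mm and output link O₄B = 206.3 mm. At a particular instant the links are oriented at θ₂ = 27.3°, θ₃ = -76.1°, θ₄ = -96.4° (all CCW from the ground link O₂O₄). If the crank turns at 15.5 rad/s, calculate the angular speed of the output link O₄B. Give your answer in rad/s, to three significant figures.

ω₂ = 15.5 rad/s
Differentiating the loop-closure r₂e^{iθ₂}+r₃e^{iθ₃}=r₁+r₄e^{iθ₄} gives r₂ω₂e^{iθ₂}+r₃ω₃e^{iθ₃}=r₄ω₄e^{iθ₄}.
Eliminating the other unknown: ω₄ = r₂ω₂ sin(θ₂−θ₃) / [r₄ sin(θ₄−θ₃)].
Numerator sine = +0.97278; denominator sine = -0.34694.
Result = 0.0843·15.5·(+0.97278) / (0.2063·(-0.34694)) = -17.759 rad/s; magnitude 17.759 rad/s.

17.8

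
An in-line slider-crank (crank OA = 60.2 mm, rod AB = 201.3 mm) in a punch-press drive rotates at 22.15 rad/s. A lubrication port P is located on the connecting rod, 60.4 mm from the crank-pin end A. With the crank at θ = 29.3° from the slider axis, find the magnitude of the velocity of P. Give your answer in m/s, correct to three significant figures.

1.08

ω = 22.15 rad/s.  Crank-pin speed |V_A| = rω = 1.3334 m/s, perpendicular to OA.
Rod angle: sinφ = −(r/L) sinθ ⇒ φ = -8.416°; ω_rod = −rω cosθ/√(L²−r²sin²θ) = -5.8395 rad/s.
V_P = V_A + ω_rod × AP, with AP = 0.0604 m along the rod.
Components: V_Px = −rω sinθ − a·ω_rod·sinφ = -0.70418 m/s;  V_Py = rω cosθ + a·ω_rod·cosφ = +0.81393 m/s.
|V_P| = √(V_Px² + V_Py²) = 1.0763 m/s.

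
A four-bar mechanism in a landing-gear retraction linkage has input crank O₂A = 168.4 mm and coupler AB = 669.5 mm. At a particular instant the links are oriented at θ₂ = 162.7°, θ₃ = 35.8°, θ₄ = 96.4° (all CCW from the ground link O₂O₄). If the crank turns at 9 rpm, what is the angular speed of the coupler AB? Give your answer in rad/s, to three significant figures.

ω₂ = 0.9425 rad/s (from 9 rpm).
Differentiating the loop-closure r₂e^{iθ₂}+r₃e^{iθ₃}=r₁+r₄e^{iθ₄} gives r₂ω₂e^{iθ₂}+r₃ω₃e^{iθ₃}=r₄ω₄e^{iθ₄}.
Eliminating the other unknown: ω₃ = r₂ω₂ sin(θ₄−θ₂) / [r₃ sin(θ₃−θ₄)].
Numerator sine = -0.91566; denominator sine = -0.87121.
Result = 0.1684·0.9425·(-0.91566) / (0.6695·(-0.87121)) = +0.24916 rad/s; magnitude 0.24916 rad/s.

0.249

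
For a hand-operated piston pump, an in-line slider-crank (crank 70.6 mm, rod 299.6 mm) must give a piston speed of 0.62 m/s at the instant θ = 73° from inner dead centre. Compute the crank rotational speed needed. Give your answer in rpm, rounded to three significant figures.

81.9

For an in-line slider-crank, |v_piston| = rω|sinθ|·[1 + r cosθ/√(L² − r² sin²θ)].
With r = 0.0706 m, L = 0.2996 m, θ = 73°: the bracketed kinematic factor |dx/dθ| = 0.072289 m.
ω = v/|dx/dθ| = 0.62/0.072289 = 8.5766 rad/s.
N = 60ω/(2π) = 81.901 rpm.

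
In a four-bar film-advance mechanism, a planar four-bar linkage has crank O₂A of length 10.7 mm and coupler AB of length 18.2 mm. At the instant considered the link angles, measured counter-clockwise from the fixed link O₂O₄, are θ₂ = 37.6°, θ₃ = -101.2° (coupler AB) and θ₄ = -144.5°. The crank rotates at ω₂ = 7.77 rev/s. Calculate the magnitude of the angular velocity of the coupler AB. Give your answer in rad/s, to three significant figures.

ω₂ = 48.82 rad/s (from 7.77 rev/s).
Differentiating the loop-closure r₂e^{iθ₂}+r₃e^{iθ₃}=r₁+r₄e^{iθ₄} gives r₂ω₂e^{iθ₂}+r₃ω₃e^{iθ₃}=r₄ω₄e^{iθ₄}.
Eliminating the other unknown: ω₃ = r₂ω₂ sin(θ₄−θ₂) / [r₃ sin(θ₃−θ₄)].
Numerator sine = +0.03664; denominator sine = +0.68582.
Result = 0.0107·48.82·(+0.03664) / (0.0182·(+0.68582)) = +1.5336 rad/s; magnitude 1.5336 rad/s.

1.53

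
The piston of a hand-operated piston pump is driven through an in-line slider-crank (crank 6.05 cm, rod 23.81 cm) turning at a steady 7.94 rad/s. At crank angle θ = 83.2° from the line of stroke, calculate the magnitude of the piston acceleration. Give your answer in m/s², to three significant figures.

0.521

ω = 7.94 rad/s
x(θ) = r cosθ + √(L² − r² sin²θ); with ω constant, a = ω²·d²x/dθ².
d²x/dθ² = −r cosθ − r²(cos2θ)/√u − r⁴ sin²2θ/(4u^{3/2}),  u = L² − r² sin²θ = 0.0530827 m².
Substituting r = 0.0605 m, L = 0.2381 m, θ = 83.2°: d²x/dθ² = +0.0082627 m.
a = ω²·d²x/dθ² = (7.94)²·(+0.0082627) = +0.52091 m/s²;  |a| = 0.52091 m/s².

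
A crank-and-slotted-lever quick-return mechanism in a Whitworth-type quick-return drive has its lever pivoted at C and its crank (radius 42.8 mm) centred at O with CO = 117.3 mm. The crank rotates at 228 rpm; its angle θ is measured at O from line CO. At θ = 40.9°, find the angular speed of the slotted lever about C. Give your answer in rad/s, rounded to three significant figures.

5.80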